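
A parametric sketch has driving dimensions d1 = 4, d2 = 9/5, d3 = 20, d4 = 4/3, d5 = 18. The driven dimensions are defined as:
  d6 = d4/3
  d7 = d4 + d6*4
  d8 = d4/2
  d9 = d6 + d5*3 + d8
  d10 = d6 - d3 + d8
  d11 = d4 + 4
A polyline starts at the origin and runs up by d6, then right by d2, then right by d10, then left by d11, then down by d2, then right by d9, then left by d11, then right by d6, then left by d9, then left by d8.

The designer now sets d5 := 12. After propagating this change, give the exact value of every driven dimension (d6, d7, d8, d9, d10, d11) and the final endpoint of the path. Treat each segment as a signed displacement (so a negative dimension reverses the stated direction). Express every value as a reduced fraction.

Apply edit: d5 := 12
  d6 = d4/3 = 4/9
  d7 = d4 + d6*4 = 28/9
  d8 = d4/2 = 2/3
  d9 = d6 + d5*3 + d8 = 334/9
  d10 = d6 - d3 + d8 = -170/9
  d11 = d4 + 4 = 16/3
Walk from origin (0, 0):
  seg 1: up by d6 = 4/9 → (0, 4/9)
  seg 2: right by d2 = 9/5 → (9/5, 4/9)
  seg 3: right by d10 = -170/9 → (-769/45, 4/9)
  seg 4: left by d11 = 16/3 → (-1009/45, 4/9)
  seg 5: down by d2 = 9/5 → (-1009/45, -61/45)
  seg 6: right by d9 = 334/9 → (661/45, -61/45)
  seg 7: left by d11 = 16/3 → (421/45, -61/45)
  seg 8: right by d6 = 4/9 → (49/5, -61/45)
  seg 9: left by d9 = 334/9 → (-1229/45, -61/45)
  seg 10: left by d8 = 2/3 → (-1259/45, -61/45)

d6 = 4/9
d7 = 28/9
d8 = 2/3
d9 = 334/9
d10 = -170/9
d11 = 16/3
endpoint = (-1259/45, -61/45)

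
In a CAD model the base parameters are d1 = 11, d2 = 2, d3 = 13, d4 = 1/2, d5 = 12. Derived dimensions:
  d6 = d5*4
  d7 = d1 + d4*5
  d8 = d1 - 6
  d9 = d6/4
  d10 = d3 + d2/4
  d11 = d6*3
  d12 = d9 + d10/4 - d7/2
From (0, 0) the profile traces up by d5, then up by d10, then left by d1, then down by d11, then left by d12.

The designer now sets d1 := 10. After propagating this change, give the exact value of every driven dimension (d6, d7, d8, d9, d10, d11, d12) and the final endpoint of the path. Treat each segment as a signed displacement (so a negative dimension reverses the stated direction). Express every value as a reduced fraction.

Apply edit: d1 := 10
  d6 = d5*4 = 48
  d7 = d1 + d4*5 = 25/2
  d8 = d1 - 6 = 4
  d9 = d6/4 = 12
  d10 = d3 + d2/4 = 27/2
  d11 = d6*3 = 144
  d12 = d9 + d10/4 - d7/2 = 73/8
Walk from origin (0, 0):
  seg 1: up by d5 = 12 → (0, 12)
  seg 2: up by d10 = 27/2 → (0, 51/2)
  seg 3: left by d1 = 10 → (-10, 51/2)
  seg 4: down by d11 = 144 → (-10, -237/2)
  seg 5: left by d12 = 73/8 → (-153/8, -237/2)

d6 = 48
d7 = 25/2
d8 = 4
d9 = 12
d10 = 27/2
d11 = 144
d12 = 73/8
endpoint = (-153/8, -237/2)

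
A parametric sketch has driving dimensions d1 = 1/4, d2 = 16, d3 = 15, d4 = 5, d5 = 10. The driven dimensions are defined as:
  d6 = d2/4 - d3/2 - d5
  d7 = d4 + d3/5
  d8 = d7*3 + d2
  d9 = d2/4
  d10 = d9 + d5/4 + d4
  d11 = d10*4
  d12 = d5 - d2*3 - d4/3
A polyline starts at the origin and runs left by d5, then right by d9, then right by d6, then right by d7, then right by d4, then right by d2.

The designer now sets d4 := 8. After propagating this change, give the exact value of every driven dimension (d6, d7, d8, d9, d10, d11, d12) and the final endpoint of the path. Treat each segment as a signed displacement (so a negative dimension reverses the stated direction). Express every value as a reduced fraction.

Apply edit: d4 := 8
  d6 = d2/4 - d3/2 - d5 = -27/2
  d7 = d4 + d3/5 = 11
  d8 = d7*3 + d2 = 49
  d9 = d2/4 = 4
  d10 = d9 + d5/4 + d4 = 29/2
  d11 = d10*4 = 58
  d12 = d5 - d2*3 - d4/3 = -122/3
Walk from origin (0, 0):
  seg 1: left by d5 = 10 → (-10, 0)
  seg 2: right by d9 = 4 → (-6, 0)
  seg 3: right by d6 = -27/2 → (-39/2, 0)
  seg 4: right by d7 = 11 → (-17/2, 0)
  seg 5: right by d4 = 8 → (-1/2, 0)
  seg 6: right by d2 = 16 → (31/2, 0)

d6 = -27/2
d7 = 11
d8 = 49
d9 = 4
d10 = 29/2
d11 = 58
d12 = -122/3
endpoint = (31/2, 0)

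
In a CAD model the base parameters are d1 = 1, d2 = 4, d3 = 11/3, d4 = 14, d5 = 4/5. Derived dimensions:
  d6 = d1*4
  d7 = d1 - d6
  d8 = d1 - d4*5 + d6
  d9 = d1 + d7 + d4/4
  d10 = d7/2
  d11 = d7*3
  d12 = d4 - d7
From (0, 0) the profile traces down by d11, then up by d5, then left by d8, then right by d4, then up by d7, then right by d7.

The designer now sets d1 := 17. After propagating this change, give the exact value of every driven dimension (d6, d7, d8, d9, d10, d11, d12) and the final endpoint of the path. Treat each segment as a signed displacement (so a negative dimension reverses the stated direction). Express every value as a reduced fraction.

Apply edit: d1 := 17
  d6 = d1*4 = 68
  d7 = d1 - d6 = -51
  d8 = d1 - d4*5 + d6 = 15
  d9 = d1 + d7 + d4/4 = -61/2
  d10 = d7/2 = -51/2
  d11 = d7*3 = -153
  d12 = d4 - d7 = 65
Walk from origin (0, 0):
  seg 1: down by d11 = -153 → (0, 153)
  seg 2: up by d5 = 4/5 → (0, 769/5)
  seg 3: left by d8 = 15 → (-15, 769/5)
  seg 4: right by d4 = 14 → (-1, 769/5)
  seg 5: up by d7 = -51 → (-1, 514/5)
  seg 6: right by d7 = -51 → (-52, 514/5)

d6 = 68
d7 = -51
d8 = 15
d9 = -61/2
d10 = -51/2
d11 = -153
d12 = 65
endpoint = (-52, 514/5)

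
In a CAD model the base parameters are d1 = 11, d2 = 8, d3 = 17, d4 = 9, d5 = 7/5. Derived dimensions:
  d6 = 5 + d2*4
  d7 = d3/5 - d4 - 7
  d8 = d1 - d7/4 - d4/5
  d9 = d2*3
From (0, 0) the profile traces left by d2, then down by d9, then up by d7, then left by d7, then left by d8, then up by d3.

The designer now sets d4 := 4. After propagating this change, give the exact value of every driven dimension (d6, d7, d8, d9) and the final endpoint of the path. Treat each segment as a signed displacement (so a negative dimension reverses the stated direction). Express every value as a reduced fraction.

Apply edit: d4 := 4
  d6 = 5 + d2*4 = 37
  d7 = d3/5 - d4 - 7 = -38/5
  d8 = d1 - d7/4 - d4/5 = 121/10
  d9 = d2*3 = 24
Walk from origin (0, 0):
  seg 1: left by d2 = 8 → (-8, 0)
  seg 2: down by d9 = 24 → (-8, -24)
  seg 3: up by d7 = -38/5 → (-8, -158/5)
  seg 4: left by d7 = -38/5 → (-2/5, -158/5)
  seg 5: left by d8 = 121/10 → (-25/2, -158/5)
  seg 6: up by d3 = 17 → (-25/2, -73/5)

d6 = 37
d7 = -38/5
d8 = 121/10
d9 = 24
endpoint = (-25/2, -73/5)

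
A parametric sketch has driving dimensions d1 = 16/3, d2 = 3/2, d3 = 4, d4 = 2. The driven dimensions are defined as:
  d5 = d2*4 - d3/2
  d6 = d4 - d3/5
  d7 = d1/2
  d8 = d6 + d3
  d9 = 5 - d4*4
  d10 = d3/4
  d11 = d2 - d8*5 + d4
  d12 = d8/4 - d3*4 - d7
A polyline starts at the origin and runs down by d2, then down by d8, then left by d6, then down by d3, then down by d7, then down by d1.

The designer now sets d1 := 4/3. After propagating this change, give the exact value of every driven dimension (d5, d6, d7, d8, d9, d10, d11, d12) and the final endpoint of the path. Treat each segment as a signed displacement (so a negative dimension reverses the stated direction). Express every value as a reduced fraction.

d5 = 4
d6 = 6/5
d7 = 2/3
d8 = 26/5
d9 = -3
d10 = 1
d11 = -45/2
d12 = -461/30
endpoint = (-6/5, -127/10)

Apply edit: d1 := 4/3
  d5 = d2*4 - d3/2 = 4
  d6 = d4 - d3/5 = 6/5
  d7 = d1/2 = 2/3
  d8 = d6 + d3 = 26/5
  d9 = 5 - d4*4 = -3
  d10 = d3/4 = 1
  d11 = d2 - d8*5 + d4 = -45/2
  d12 = d8/4 - d3*4 - d7 = -461/30
Walk from origin (0, 0):
  seg 1: down by d2 = 3/2 → (0, -3/2)
  seg 2: down by d8 = 26/5 → (0, -67/10)
  seg 3: left by d6 = 6/5 → (-6/5, -67/10)
  seg 4: down by d3 = 4 → (-6/5, -107/10)
  seg 5: down by d7 = 2/3 → (-6/5, -341/30)
  seg 6: down by d1 = 4/3 → (-6/5, -127/10)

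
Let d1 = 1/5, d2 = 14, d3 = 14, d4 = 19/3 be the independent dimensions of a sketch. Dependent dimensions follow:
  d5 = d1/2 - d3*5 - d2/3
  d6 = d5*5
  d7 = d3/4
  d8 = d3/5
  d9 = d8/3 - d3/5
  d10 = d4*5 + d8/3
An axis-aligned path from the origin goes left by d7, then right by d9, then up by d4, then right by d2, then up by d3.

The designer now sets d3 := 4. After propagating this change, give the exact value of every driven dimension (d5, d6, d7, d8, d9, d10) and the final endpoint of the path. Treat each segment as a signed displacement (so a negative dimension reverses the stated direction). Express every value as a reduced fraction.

Apply edit: d3 := 4
  d5 = d1/2 - d3*5 - d2/3 = -737/30
  d6 = d5*5 = -737/6
  d7 = d3/4 = 1
  d8 = d3/5 = 4/5
  d9 = d8/3 - d3/5 = -8/15
  d10 = d4*5 + d8/3 = 479/15
Walk from origin (0, 0):
  seg 1: left by d7 = 1 → (-1, 0)
  seg 2: right by d9 = -8/15 → (-23/15, 0)
  seg 3: up by d4 = 19/3 → (-23/15, 19/3)
  seg 4: right by d2 = 14 → (187/15, 19/3)
  seg 5: up by d3 = 4 → (187/15, 31/3)

d5 = -737/30
d6 = -737/6
d7 = 1
d8 = 4/5
d9 = -8/15
d10 = 479/15
endpoint = (187/15, 31/3)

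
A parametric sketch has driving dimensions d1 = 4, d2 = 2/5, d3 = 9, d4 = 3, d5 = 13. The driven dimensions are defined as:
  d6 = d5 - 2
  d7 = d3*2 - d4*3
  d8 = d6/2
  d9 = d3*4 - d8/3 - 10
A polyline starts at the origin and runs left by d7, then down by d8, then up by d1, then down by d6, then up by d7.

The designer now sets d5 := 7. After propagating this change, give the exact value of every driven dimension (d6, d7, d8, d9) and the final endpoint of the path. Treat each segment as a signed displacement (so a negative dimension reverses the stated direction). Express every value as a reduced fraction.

d6 = 5
d7 = 9
d8 = 5/2
d9 = 151/6
endpoint = (-9, 11/2)

Apply edit: d5 := 7
  d6 = d5 - 2 = 5
  d7 = d3*2 - d4*3 = 9
  d8 = d6/2 = 5/2
  d9 = d3*4 - d8/3 - 10 = 151/6
Walk from origin (0, 0):
  seg 1: left by d7 = 9 → (-9, 0)
  seg 2: down by d8 = 5/2 → (-9, -5/2)
  seg 3: up by d1 = 4 → (-9, 3/2)
  seg 4: down by d6 = 5 → (-9, -7/2)
  seg 5: up by d7 = 9 → (-9, 11/2)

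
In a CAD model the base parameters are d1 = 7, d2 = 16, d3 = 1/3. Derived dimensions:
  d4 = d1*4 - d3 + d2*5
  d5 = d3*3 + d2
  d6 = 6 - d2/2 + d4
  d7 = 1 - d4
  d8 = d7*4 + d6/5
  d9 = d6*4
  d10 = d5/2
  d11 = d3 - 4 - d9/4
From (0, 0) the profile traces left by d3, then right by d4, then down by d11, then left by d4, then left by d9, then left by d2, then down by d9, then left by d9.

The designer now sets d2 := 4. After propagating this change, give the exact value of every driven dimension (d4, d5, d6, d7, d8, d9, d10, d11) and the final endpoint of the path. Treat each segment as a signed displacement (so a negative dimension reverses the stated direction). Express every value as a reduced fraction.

d4 = 143/3
d5 = 5
d6 = 155/3
d7 = -140/3
d8 = -529/3
d9 = 620/3
d10 = 5/2
d11 = -166/3
endpoint = (-1253/3, -454/3)

Apply edit: d2 := 4
  d4 = d1*4 - d3 + d2*5 = 143/3
  d5 = d3*3 + d2 = 5
  d6 = 6 - d2/2 + d4 = 155/3
  d7 = 1 - d4 = -140/3
  d8 = d7*4 + d6/5 = -529/3
  d9 = d6*4 = 620/3
  d10 = d5/2 = 5/2
  d11 = d3 - 4 - d9/4 = -166/3
Walk from origin (0, 0):
  seg 1: left by d3 = 1/3 → (-1/3, 0)
  seg 2: right by d4 = 143/3 → (142/3, 0)
  seg 3: down by d11 = -166/3 → (142/3, 166/3)
  seg 4: left by d4 = 143/3 → (-1/3, 166/3)
  seg 5: left by d9 = 620/3 → (-207, 166/3)
  seg 6: left by d2 = 4 → (-211, 166/3)
  seg 7: down by d9 = 620/3 → (-211, -454/3)
  seg 8: left by d9 = 620/3 → (-1253/3, -454/3)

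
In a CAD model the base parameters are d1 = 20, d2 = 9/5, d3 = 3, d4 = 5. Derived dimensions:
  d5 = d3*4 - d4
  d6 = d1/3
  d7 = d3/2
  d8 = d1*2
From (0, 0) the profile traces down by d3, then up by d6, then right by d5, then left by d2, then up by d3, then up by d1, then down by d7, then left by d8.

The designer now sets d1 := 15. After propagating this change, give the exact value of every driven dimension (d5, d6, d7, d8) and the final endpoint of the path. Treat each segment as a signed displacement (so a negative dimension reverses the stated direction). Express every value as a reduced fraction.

Apply edit: d1 := 15
  d5 = d3*4 - d4 = 7
  d6 = d1/3 = 5
  d7 = d3/2 = 3/2
  d8 = d1*2 = 30
Walk from origin (0, 0):
  seg 1: down by d3 = 3 → (0, -3)
  seg 2: up by d6 = 5 → (0, 2)
  seg 3: right by d5 = 7 → (7, 2)
  seg 4: left by d2 = 9/5 → (26/5, 2)
  seg 5: up by d3 = 3 → (26/5, 5)
  seg 6: up by d1 = 15 → (26/5, 20)
  seg 7: down by d7 = 3/2 → (26/5, 37/2)
  seg 8: left by d8 = 30 → (-124/5, 37/2)

d5 = 7
d6 = 5
d7 = 3/2
d8 = 30
endpoint = (-124/5, 37/2)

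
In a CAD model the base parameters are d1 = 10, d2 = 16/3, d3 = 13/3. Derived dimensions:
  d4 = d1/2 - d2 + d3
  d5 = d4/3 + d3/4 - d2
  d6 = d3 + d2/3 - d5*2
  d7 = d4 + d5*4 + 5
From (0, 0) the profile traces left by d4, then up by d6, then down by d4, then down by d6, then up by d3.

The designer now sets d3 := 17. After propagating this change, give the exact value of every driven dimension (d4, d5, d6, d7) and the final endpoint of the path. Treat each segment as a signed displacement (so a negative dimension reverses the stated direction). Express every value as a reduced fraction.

d4 = 50/3
d5 = 161/36
d6 = 59/6
d7 = 356/9
endpoint = (-50/3, 1/3)

Apply edit: d3 := 17
  d4 = d1/2 - d2 + d3 = 50/3
  d5 = d4/3 + d3/4 - d2 = 161/36
  d6 = d3 + d2/3 - d5*2 = 59/6
  d7 = d4 + d5*4 + 5 = 356/9
Walk from origin (0, 0):
  seg 1: left by d4 = 50/3 → (-50/3, 0)
  seg 2: up by d6 = 59/6 → (-50/3, 59/6)
  seg 3: down by d4 = 50/3 → (-50/3, -41/6)
  seg 4: down by d6 = 59/6 → (-50/3, -50/3)
  seg 5: up by d3 = 17 → (-50/3, 1/3)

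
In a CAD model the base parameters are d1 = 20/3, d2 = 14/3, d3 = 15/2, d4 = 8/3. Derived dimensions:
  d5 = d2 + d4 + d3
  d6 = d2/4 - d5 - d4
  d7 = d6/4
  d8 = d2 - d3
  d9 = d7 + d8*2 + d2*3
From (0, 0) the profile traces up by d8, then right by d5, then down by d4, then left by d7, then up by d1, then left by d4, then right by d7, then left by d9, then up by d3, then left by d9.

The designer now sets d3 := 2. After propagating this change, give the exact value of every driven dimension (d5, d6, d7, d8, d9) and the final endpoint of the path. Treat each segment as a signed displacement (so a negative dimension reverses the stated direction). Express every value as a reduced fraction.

d5 = 28/3
d6 = -65/6
d7 = -65/24
d8 = 8/3
d9 = 133/8
endpoint = (-319/12, 26/3)

Apply edit: d3 := 2
  d5 = d2 + d4 + d3 = 28/3
  d6 = d2/4 - d5 - d4 = -65/6
  d7 = d6/4 = -65/24
  d8 = d2 - d3 = 8/3
  d9 = d7 + d8*2 + d2*3 = 133/8
Walk from origin (0, 0):
  seg 1: up by d8 = 8/3 → (0, 8/3)
  seg 2: right by d5 = 28/3 → (28/3, 8/3)
  seg 3: down by d4 = 8/3 → (28/3, 0)
  seg 4: left by d7 = -65/24 → (289/24, 0)
  seg 5: up by d1 = 20/3 → (289/24, 20/3)
  seg 6: left by d4 = 8/3 → (75/8, 20/3)
  seg 7: right by d7 = -65/24 → (20/3, 20/3)
  seg 8: left by d9 = 133/8 → (-239/24, 20/3)
  seg 9: up by d3 = 2 → (-239/24, 26/3)
  seg 10: left by d9 = 133/8 → (-319/12, 26/3)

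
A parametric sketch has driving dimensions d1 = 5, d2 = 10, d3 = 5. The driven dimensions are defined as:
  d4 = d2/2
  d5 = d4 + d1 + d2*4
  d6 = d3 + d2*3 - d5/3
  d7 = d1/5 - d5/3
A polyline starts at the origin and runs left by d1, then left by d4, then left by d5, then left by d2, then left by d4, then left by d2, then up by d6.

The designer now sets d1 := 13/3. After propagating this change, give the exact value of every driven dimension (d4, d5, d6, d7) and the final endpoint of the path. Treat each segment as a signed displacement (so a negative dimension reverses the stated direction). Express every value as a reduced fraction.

Apply edit: d1 := 13/3
  d4 = d2/2 = 5
  d5 = d4 + d1 + d2*4 = 148/3
  d6 = d3 + d2*3 - d5/3 = 167/9
  d7 = d1/5 - d5/3 = -701/45
Walk from origin (0, 0):
  seg 1: left by d1 = 13/3 → (-13/3, 0)
  seg 2: left by d4 = 5 → (-28/3, 0)
  seg 3: left by d5 = 148/3 → (-176/3, 0)
  seg 4: left by d2 = 10 → (-206/3, 0)
  seg 5: left by d4 = 5 → (-221/3, 0)
  seg 6: left by d2 = 10 → (-251/3, 0)
  seg 7: up by d6 = 167/9 → (-251/3, 167/9)

d4 = 5
d5 = 148/3
d6 = 167/9
d7 = -701/45
endpoint = (-251/3, 167/9)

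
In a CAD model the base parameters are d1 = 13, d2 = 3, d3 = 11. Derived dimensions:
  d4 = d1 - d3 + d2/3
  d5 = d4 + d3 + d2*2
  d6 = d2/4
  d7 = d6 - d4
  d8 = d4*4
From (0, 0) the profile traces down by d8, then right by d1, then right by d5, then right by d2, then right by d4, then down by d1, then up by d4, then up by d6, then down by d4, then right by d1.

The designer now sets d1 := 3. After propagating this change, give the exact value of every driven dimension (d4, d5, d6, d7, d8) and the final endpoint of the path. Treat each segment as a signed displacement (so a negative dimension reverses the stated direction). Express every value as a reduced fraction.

d4 = -7
d5 = 10
d6 = 3/4
d7 = 31/4
d8 = -28
endpoint = (12, 103/4)

Apply edit: d1 := 3
  d4 = d1 - d3 + d2/3 = -7
  d5 = d4 + d3 + d2*2 = 10
  d6 = d2/4 = 3/4
  d7 = d6 - d4 = 31/4
  d8 = d4*4 = -28
Walk from origin (0, 0):
  seg 1: down by d8 = -28 → (0, 28)
  seg 2: right by d1 = 3 → (3, 28)
  seg 3: right by d5 = 10 → (13, 28)
  seg 4: right by d2 = 3 → (16, 28)
  seg 5: right by d4 = -7 → (9, 28)
  seg 6: down by d1 = 3 → (9, 25)
  seg 7: up by d4 = -7 → (9, 18)
  seg 8: up by d6 = 3/4 → (9, 75/4)
  seg 9: down by d4 = -7 → (9, 103/4)
  seg 10: right by d1 = 3 → (12, 103/4)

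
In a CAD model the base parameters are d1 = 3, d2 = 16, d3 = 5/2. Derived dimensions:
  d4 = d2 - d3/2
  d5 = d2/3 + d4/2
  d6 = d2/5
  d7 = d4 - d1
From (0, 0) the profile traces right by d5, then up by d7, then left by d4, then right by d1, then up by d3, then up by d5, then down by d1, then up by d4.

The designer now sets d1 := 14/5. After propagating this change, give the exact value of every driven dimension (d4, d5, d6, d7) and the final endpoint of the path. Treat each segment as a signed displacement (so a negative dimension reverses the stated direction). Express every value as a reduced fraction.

Apply edit: d1 := 14/5
  d4 = d2 - d3/2 = 59/4
  d5 = d2/3 + d4/2 = 305/24
  d6 = d2/5 = 16/5
  d7 = d4 - d1 = 239/20
Walk from origin (0, 0):
  seg 1: right by d5 = 305/24 → (305/24, 0)
  seg 2: up by d7 = 239/20 → (305/24, 239/20)
  seg 3: left by d4 = 59/4 → (-49/24, 239/20)
  seg 4: right by d1 = 14/5 → (91/120, 239/20)
  seg 5: up by d3 = 5/2 → (91/120, 289/20)
  seg 6: up by d5 = 305/24 → (91/120, 3259/120)
  seg 7: down by d1 = 14/5 → (91/120, 2923/120)
  seg 8: up by d4 = 59/4 → (91/120, 4693/120)

d4 = 59/4
d5 = 305/24
d6 = 16/5
d7 = 239/20
endpoint = (91/120, 4693/120)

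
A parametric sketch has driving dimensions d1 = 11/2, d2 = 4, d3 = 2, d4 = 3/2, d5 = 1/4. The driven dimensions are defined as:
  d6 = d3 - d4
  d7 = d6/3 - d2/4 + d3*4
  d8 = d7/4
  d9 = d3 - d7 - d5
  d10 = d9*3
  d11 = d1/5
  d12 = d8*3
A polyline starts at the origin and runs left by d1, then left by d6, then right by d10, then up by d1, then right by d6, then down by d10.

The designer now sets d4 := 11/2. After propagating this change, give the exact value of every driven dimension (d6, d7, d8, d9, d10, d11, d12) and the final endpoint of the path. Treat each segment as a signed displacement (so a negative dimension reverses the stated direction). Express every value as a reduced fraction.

d6 = -7/2
d7 = 35/6
d8 = 35/24
d9 = -49/12
d10 = -49/4
d11 = 11/10
d12 = 35/8
endpoint = (-71/4, 71/4)

Apply edit: d4 := 11/2
  d6 = d3 - d4 = -7/2
  d7 = d6/3 - d2/4 + d3*4 = 35/6
  d8 = d7/4 = 35/24
  d9 = d3 - d7 - d5 = -49/12
  d10 = d9*3 = -49/4
  d11 = d1/5 = 11/10
  d12 = d8*3 = 35/8
Walk from origin (0, 0):
  seg 1: left by d1 = 11/2 → (-11/2, 0)
  seg 2: left by d6 = -7/2 → (-2, 0)
  seg 3: right by d10 = -49/4 → (-57/4, 0)
  seg 4: up by d1 = 11/2 → (-57/4, 11/2)
  seg 5: right by d6 = -7/2 → (-71/4, 11/2)
  seg 6: down by d10 = -49/4 → (-71/4, 71/4)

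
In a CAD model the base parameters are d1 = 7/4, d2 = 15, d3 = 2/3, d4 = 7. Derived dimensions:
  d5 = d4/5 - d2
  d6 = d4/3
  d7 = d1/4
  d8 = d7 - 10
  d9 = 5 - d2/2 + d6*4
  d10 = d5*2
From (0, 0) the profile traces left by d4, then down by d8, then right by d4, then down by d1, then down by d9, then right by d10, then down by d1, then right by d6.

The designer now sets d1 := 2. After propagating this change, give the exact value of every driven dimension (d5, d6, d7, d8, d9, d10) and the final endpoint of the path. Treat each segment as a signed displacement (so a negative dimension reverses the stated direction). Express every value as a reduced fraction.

Apply edit: d1 := 2
  d5 = d4/5 - d2 = -68/5
  d6 = d4/3 = 7/3
  d7 = d1/4 = 1/2
  d8 = d7 - 10 = -19/2
  d9 = 5 - d2/2 + d6*4 = 41/6
  d10 = d5*2 = -136/5
Walk from origin (0, 0):
  seg 1: left by d4 = 7 → (-7, 0)
  seg 2: down by d8 = -19/2 → (-7, 19/2)
  seg 3: right by d4 = 7 → (0, 19/2)
  seg 4: down by d1 = 2 → (0, 15/2)
  seg 5: down by d9 = 41/6 → (0, 2/3)
  seg 6: right by d10 = -136/5 → (-136/5, 2/3)
  seg 7: down by d1 = 2 → (-136/5, -4/3)
  seg 8: right by d6 = 7/3 → (-373/15, -4/3)

d5 = -68/5
d6 = 7/3
d7 = 1/2
d8 = -19/2
d9 = 41/6
d10 = -136/5
endpoint = (-373/15, -4/3)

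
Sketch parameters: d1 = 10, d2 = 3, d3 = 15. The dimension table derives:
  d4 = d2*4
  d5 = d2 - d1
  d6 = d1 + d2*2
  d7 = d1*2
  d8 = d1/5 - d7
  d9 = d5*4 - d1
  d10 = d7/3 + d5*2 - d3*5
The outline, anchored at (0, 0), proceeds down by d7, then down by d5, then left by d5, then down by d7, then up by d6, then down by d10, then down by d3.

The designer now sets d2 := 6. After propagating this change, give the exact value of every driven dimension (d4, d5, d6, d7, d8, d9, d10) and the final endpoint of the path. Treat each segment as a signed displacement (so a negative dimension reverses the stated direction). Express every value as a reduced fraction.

d4 = 24
d5 = -4
d6 = 22
d7 = 20
d8 = -18
d9 = -26
d10 = -229/3
endpoint = (4, 142/3)

Apply edit: d2 := 6
  d4 = d2*4 = 24
  d5 = d2 - d1 = -4
  d6 = d1 + d2*2 = 22
  d7 = d1*2 = 20
  d8 = d1/5 - d7 = -18
  d9 = d5*4 - d1 = -26
  d10 = d7/3 + d5*2 - d3*5 = -229/3
Walk from origin (0, 0):
  seg 1: down by d7 = 20 → (0, -20)
  seg 2: down by d5 = -4 → (0, -16)
  seg 3: left by d5 = -4 → (4, -16)
  seg 4: down by d7 = 20 → (4, -36)
  seg 5: up by d6 = 22 → (4, -14)
  seg 6: down by d10 = -229/3 → (4, 187/3)
  seg 7: down by d3 = 15 → (4, 142/3)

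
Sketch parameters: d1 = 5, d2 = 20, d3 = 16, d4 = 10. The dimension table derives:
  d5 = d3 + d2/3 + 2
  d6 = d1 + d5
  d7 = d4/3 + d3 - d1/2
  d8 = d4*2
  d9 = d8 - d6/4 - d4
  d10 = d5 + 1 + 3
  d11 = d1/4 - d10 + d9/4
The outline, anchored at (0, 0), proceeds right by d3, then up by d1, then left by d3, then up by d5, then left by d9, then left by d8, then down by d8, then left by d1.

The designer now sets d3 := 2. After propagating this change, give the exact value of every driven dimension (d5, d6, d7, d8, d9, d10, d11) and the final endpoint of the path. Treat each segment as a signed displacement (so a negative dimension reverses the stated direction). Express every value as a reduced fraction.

d5 = 32/3
d6 = 47/3
d7 = 17/6
d8 = 20
d9 = 73/12
d10 = 44/3
d11 = -571/48
endpoint = (-373/12, -13/3)

Apply edit: d3 := 2
  d5 = d3 + d2/3 + 2 = 32/3
  d6 = d1 + d5 = 47/3
  d7 = d4/3 + d3 - d1/2 = 17/6
  d8 = d4*2 = 20
  d9 = d8 - d6/4 - d4 = 73/12
  d10 = d5 + 1 + 3 = 44/3
  d11 = d1/4 - d10 + d9/4 = -571/48
Walk from origin (0, 0):
  seg 1: right by d3 = 2 → (2, 0)
  seg 2: up by d1 = 5 → (2, 5)
  seg 3: left by d3 = 2 → (0, 5)
  seg 4: up by d5 = 32/3 → (0, 47/3)
  seg 5: left by d9 = 73/12 → (-73/12, 47/3)
  seg 6: left by d8 = 20 → (-313/12, 47/3)
  seg 7: down by d8 = 20 → (-313/12, -13/3)
  seg 8: left by d1 = 5 → (-373/12, -13/3)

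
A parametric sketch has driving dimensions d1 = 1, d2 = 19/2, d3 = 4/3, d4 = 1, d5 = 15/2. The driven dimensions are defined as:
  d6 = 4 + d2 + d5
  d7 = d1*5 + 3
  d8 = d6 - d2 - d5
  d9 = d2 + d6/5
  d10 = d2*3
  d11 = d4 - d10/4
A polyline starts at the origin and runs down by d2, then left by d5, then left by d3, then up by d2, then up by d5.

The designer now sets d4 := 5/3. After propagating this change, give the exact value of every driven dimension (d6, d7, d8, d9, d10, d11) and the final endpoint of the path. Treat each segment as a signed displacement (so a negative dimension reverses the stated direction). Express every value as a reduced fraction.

Apply edit: d4 := 5/3
  d6 = 4 + d2 + d5 = 21
  d7 = d1*5 + 3 = 8
  d8 = d6 - d2 - d5 = 4
  d9 = d2 + d6/5 = 137/10
  d10 = d2*3 = 57/2
  d11 = d4 - d10/4 = -131/24
Walk from origin (0, 0):
  seg 1: down by d2 = 19/2 → (0, -19/2)
  seg 2: left by d5 = 15/2 → (-15/2, -19/2)
  seg 3: left by d3 = 4/3 → (-53/6, -19/2)
  seg 4: up by d2 = 19/2 → (-53/6, 0)
  seg 5: up by d5 = 15/2 → (-53/6, 15/2)

d6 = 21
d7 = 8
d8 = 4
d9 = 137/10
d10 = 57/2
d11 = -131/24
endpoint = (-53/6, 15/2)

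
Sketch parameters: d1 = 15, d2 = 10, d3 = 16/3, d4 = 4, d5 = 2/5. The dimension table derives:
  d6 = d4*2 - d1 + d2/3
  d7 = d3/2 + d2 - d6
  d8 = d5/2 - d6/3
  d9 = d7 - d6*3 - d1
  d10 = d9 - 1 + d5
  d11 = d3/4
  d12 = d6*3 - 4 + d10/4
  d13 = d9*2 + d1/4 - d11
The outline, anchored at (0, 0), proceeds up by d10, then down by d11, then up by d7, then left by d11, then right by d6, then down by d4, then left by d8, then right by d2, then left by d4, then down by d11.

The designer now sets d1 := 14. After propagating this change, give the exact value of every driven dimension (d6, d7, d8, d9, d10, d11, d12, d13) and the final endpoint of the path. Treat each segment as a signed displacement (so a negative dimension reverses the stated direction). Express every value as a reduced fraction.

d6 = -8/3
d7 = 46/3
d8 = 49/45
d9 = 28/3
d10 = 131/15
d11 = 4/3
d12 = -589/60
d13 = 125/6
endpoint = (41/45, 87/5)

Apply edit: d1 := 14
  d6 = d4*2 - d1 + d2/3 = -8/3
  d7 = d3/2 + d2 - d6 = 46/3
  d8 = d5/2 - d6/3 = 49/45
  d9 = d7 - d6*3 - d1 = 28/3
  d10 = d9 - 1 + d5 = 131/15
  d11 = d3/4 = 4/3
  d12 = d6*3 - 4 + d10/4 = -589/60
  d13 = d9*2 + d1/4 - d11 = 125/6
Walk from origin (0, 0):
  seg 1: up by d10 = 131/15 → (0, 131/15)
  seg 2: down by d11 = 4/3 → (0, 37/5)
  seg 3: up by d7 = 46/3 → (0, 341/15)
  seg 4: left by d11 = 4/3 → (-4/3, 341/15)
  seg 5: right by d6 = -8/3 → (-4, 341/15)
  seg 6: down by d4 = 4 → (-4, 281/15)
  seg 7: left by d8 = 49/45 → (-229/45, 281/15)
  seg 8: right by d2 = 10 → (221/45, 281/15)
  seg 9: left by d4 = 4 → (41/45, 281/15)
  seg 10: down by d11 = 4/3 → (41/45, 87/5)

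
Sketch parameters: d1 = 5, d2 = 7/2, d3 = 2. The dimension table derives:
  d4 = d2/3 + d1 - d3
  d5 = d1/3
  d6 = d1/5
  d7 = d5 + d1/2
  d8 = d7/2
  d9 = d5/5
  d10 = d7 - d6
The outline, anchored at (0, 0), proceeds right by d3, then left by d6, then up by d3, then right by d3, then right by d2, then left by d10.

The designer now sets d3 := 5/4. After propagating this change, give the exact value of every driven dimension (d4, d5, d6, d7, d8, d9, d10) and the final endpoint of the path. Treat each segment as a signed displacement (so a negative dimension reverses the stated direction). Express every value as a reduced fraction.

Apply edit: d3 := 5/4
  d4 = d2/3 + d1 - d3 = 59/12
  d5 = d1/3 = 5/3
  d6 = d1/5 = 1
  d7 = d5 + d1/2 = 25/6
  d8 = d7/2 = 25/12
  d9 = d5/5 = 1/3
  d10 = d7 - d6 = 19/6
Walk from origin (0, 0):
  seg 1: right by d3 = 5/4 → (5/4, 0)
  seg 2: left by d6 = 1 → (1/4, 0)
  seg 3: up by d3 = 5/4 → (1/4, 5/4)
  seg 4: right by d3 = 5/4 → (3/2, 5/4)
  seg 5: right by d2 = 7/2 → (5, 5/4)
  seg 6: left by d10 = 19/6 → (11/6, 5/4)

d4 = 59/12
d5 = 5/3
d6 = 1
d7 = 25/6
d8 = 25/12
d9 = 1/3
d10 = 19/6
endpoint = (11/6, 5/4)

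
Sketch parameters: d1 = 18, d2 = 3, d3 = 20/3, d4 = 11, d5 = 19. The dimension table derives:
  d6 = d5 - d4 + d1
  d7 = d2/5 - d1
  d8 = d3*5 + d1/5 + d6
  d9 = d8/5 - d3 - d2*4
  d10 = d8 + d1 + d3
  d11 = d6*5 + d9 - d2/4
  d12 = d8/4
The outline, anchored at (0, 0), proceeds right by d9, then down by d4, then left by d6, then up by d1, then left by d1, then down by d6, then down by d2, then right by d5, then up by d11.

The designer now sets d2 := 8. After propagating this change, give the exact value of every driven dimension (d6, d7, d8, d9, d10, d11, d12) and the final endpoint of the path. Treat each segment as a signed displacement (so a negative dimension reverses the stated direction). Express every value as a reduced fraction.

Apply edit: d2 := 8
  d6 = d5 - d4 + d1 = 26
  d7 = d2/5 - d1 = -82/5
  d8 = d3*5 + d1/5 + d6 = 944/15
  d9 = d8/5 - d3 - d2*4 = -652/25
  d10 = d8 + d1 + d3 = 438/5
  d11 = d6*5 + d9 - d2/4 = 2548/25
  d12 = d8/4 = 236/15
Walk from origin (0, 0):
  seg 1: right by d9 = -652/25 → (-652/25, 0)
  seg 2: down by d4 = 11 → (-652/25, -11)
  seg 3: left by d6 = 26 → (-1302/25, -11)
  seg 4: up by d1 = 18 → (-1302/25, 7)
  seg 5: left by d1 = 18 → (-1752/25, 7)
  seg 6: down by d6 = 26 → (-1752/25, -19)
  seg 7: down by d2 = 8 → (-1752/25, -27)
  seg 8: right by d5 = 19 → (-1277/25, -27)
  seg 9: up by d11 = 2548/25 → (-1277/25, 1873/25)

d6 = 26
d7 = -82/5
d8 = 944/15
d9 = -652/25
d10 = 438/5
d11 = 2548/25
d12 = 236/15
endpoint = (-1277/25, 1873/25)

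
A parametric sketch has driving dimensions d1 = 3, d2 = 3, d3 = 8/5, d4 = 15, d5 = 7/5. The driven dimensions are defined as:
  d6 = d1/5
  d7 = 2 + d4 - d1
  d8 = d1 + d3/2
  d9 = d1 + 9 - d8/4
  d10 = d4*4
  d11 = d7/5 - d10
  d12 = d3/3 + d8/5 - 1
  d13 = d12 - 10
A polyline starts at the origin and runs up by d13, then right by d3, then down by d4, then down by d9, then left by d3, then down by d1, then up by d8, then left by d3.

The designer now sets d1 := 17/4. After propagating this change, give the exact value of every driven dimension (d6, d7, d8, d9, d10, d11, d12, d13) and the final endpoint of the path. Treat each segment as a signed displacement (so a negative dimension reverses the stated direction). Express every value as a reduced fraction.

Apply edit: d1 := 17/4
  d6 = d1/5 = 17/20
  d7 = 2 + d4 - d1 = 51/4
  d8 = d1 + d3/2 = 101/20
  d9 = d1 + 9 - d8/4 = 959/80
  d10 = d4*4 = 60
  d11 = d7/5 - d10 = -1149/20
  d12 = d3/3 + d8/5 - 1 = 163/300
  d13 = d12 - 10 = -2837/300
Walk from origin (0, 0):
  seg 1: up by d13 = -2837/300 → (0, -2837/300)
  seg 2: right by d3 = 8/5 → (8/5, -2837/300)
  seg 3: down by d4 = 15 → (8/5, -7337/300)
  seg 4: down by d9 = 959/80 → (8/5, -43733/1200)
  seg 5: left by d3 = 8/5 → (0, -43733/1200)
  seg 6: down by d1 = 17/4 → (0, -48833/1200)
  seg 7: up by d8 = 101/20 → (0, -42773/1200)
  seg 8: left by d3 = 8/5 → (-8/5, -42773/1200)

d6 = 17/20
d7 = 51/4
d8 = 101/20
d9 = 959/80
d10 = 60
d11 = -1149/20
d12 = 163/300
d13 = -2837/300
endpoint = (-8/5, -42773/1200)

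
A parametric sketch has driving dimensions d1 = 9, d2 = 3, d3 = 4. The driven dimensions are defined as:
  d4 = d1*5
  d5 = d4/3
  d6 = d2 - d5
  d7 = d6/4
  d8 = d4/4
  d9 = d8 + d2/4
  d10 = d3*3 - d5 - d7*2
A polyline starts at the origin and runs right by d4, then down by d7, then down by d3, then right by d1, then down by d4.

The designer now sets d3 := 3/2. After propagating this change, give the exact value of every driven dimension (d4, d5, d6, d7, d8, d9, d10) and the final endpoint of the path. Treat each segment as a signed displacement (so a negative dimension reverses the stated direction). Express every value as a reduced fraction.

Apply edit: d3 := 3/2
  d4 = d1*5 = 45
  d5 = d4/3 = 15
  d6 = d2 - d5 = -12
  d7 = d6/4 = -3
  d8 = d4/4 = 45/4
  d9 = d8 + d2/4 = 12
  d10 = d3*3 - d5 - d7*2 = -9/2
Walk from origin (0, 0):
  seg 1: right by d4 = 45 → (45, 0)
  seg 2: down by d7 = -3 → (45, 3)
  seg 3: down by d3 = 3/2 → (45, 3/2)
  seg 4: right by d1 = 9 → (54, 3/2)
  seg 5: down by d4 = 45 → (54, -87/2)

d4 = 45
d5 = 15
d6 = -12
d7 = -3
d8 = 45/4
d9 = 12
d10 = -9/2
endpoint = (54, -87/2)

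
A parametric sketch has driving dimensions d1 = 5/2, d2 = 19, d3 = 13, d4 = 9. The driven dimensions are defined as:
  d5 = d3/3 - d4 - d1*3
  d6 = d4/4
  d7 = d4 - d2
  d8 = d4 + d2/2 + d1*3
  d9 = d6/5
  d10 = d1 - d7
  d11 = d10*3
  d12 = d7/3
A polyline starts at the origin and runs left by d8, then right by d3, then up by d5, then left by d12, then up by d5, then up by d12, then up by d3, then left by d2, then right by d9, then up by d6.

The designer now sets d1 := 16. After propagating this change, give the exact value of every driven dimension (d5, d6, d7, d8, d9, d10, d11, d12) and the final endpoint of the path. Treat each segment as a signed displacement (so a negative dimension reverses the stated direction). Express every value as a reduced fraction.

Apply edit: d1 := 16
  d5 = d3/3 - d4 - d1*3 = -158/3
  d6 = d4/4 = 9/4
  d7 = d4 - d2 = -10
  d8 = d4 + d2/2 + d1*3 = 133/2
  d9 = d6/5 = 9/20
  d10 = d1 - d7 = 26
  d11 = d10*3 = 78
  d12 = d7/3 = -10/3
Walk from origin (0, 0):
  seg 1: left by d8 = 133/2 → (-133/2, 0)
  seg 2: right by d3 = 13 → (-107/2, 0)
  seg 3: up by d5 = -158/3 → (-107/2, -158/3)
  seg 4: left by d12 = -10/3 → (-301/6, -158/3)
  seg 5: up by d5 = -158/3 → (-301/6, -316/3)
  seg 6: up by d12 = -10/3 → (-301/6, -326/3)
  seg 7: up by d3 = 13 → (-301/6, -287/3)
  seg 8: left by d2 = 19 → (-415/6, -287/3)
  seg 9: right by d9 = 9/20 → (-4123/60, -287/3)
  seg 10: up by d6 = 9/4 → (-4123/60, -1121/12)

d5 = -158/3
d6 = 9/4
d7 = -10
d8 = 133/2
d9 = 9/20
d10 = 26
d11 = 78
d12 = -10/3
endpoint = (-4123/60, -1121/12)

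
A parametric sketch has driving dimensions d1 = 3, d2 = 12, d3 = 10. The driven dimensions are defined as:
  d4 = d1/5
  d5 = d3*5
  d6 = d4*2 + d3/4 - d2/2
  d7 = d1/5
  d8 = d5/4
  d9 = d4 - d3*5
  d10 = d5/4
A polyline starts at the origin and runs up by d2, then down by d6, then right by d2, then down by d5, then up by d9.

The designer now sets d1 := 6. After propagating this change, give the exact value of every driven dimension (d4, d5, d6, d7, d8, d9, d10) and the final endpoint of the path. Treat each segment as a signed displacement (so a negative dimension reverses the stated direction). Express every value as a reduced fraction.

Apply edit: d1 := 6
  d4 = d1/5 = 6/5
  d5 = d3*5 = 50
  d6 = d4*2 + d3/4 - d2/2 = -11/10
  d7 = d1/5 = 6/5
  d8 = d5/4 = 25/2
  d9 = d4 - d3*5 = -244/5
  d10 = d5/4 = 25/2
Walk from origin (0, 0):
  seg 1: up by d2 = 12 → (0, 12)
  seg 2: down by d6 = -11/10 → (0, 131/10)
  seg 3: right by d2 = 12 → (12, 131/10)
  seg 4: down by d5 = 50 → (12, -369/10)
  seg 5: up by d9 = -244/5 → (12, -857/10)

d4 = 6/5
d5 = 50
d6 = -11/10
d7 = 6/5
d8 = 25/2
d9 = -244/5
d10 = 25/2
endpoint = (12, -857/10)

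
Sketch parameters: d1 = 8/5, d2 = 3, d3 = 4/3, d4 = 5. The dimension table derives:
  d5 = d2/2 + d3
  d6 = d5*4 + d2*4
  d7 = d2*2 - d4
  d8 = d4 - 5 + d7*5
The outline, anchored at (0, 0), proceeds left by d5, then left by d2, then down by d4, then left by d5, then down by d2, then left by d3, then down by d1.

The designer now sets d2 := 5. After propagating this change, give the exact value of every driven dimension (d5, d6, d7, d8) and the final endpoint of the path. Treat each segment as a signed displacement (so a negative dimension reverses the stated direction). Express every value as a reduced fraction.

d5 = 23/6
d6 = 106/3
d7 = 5
d8 = 25
endpoint = (-14, -58/5)

Apply edit: d2 := 5
  d5 = d2/2 + d3 = 23/6
  d6 = d5*4 + d2*4 = 106/3
  d7 = d2*2 - d4 = 5
  d8 = d4 - 5 + d7*5 = 25
Walk from origin (0, 0):
  seg 1: left by d5 = 23/6 → (-23/6, 0)
  seg 2: left by d2 = 5 → (-53/6, 0)
  seg 3: down by d4 = 5 → (-53/6, -5)
  seg 4: left by d5 = 23/6 → (-38/3, -5)
  seg 5: down by d2 = 5 → (-38/3, -10)
  seg 6: left by d3 = 4/3 → (-14, -10)
  seg 7: down by d1 = 8/5 → (-14, -58/5)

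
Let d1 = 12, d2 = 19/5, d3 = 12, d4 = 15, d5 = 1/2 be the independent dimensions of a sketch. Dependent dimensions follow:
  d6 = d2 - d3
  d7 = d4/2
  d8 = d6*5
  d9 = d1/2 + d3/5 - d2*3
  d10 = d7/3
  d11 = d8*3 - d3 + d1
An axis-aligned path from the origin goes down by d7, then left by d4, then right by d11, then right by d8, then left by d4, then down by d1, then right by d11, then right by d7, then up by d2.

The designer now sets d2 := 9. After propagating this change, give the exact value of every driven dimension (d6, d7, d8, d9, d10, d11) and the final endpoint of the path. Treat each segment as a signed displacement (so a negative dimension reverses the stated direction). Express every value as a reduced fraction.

d6 = -3
d7 = 15/2
d8 = -15
d9 = -93/5
d10 = 5/2
d11 = -45
endpoint = (-255/2, -21/2)

Apply edit: d2 := 9
  d6 = d2 - d3 = -3
  d7 = d4/2 = 15/2
  d8 = d6*5 = -15
  d9 = d1/2 + d3/5 - d2*3 = -93/5
  d10 = d7/3 = 5/2
  d11 = d8*3 - d3 + d1 = -45
Walk from origin (0, 0):
  seg 1: down by d7 = 15/2 → (0, -15/2)
  seg 2: left by d4 = 15 → (-15, -15/2)
  seg 3: right by d11 = -45 → (-60, -15/2)
  seg 4: right by d8 = -15 → (-75, -15/2)
  seg 5: left by d4 = 15 → (-90, -15/2)
  seg 6: down by d1 = 12 → (-90, -39/2)
  seg 7: right by d11 = -45 → (-135, -39/2)
  seg 8: right by d7 = 15/2 → (-255/2, -39/2)
  seg 9: up by d2 = 9 → (-255/2, -21/2)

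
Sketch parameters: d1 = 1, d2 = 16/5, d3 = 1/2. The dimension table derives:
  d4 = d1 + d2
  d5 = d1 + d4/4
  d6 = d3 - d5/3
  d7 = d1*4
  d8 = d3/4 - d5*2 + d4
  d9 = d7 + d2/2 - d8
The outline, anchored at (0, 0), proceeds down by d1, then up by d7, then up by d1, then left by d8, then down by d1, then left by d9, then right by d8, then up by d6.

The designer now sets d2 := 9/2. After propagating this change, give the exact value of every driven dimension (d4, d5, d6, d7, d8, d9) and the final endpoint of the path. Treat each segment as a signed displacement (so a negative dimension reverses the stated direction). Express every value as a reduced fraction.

Apply edit: d2 := 9/2
  d4 = d1 + d2 = 11/2
  d5 = d1 + d4/4 = 19/8
  d6 = d3 - d5/3 = -7/24
  d7 = d1*4 = 4
  d8 = d3/4 - d5*2 + d4 = 7/8
  d9 = d7 + d2/2 - d8 = 43/8
Walk from origin (0, 0):
  seg 1: down by d1 = 1 → (0, -1)
  seg 2: up by d7 = 4 → (0, 3)
  seg 3: up by d1 = 1 → (0, 4)
  seg 4: left by d8 = 7/8 → (-7/8, 4)
  seg 5: down by d1 = 1 → (-7/8, 3)
  seg 6: left by d9 = 43/8 → (-25/4, 3)
  seg 7: right by d8 = 7/8 → (-43/8, 3)
  seg 8: up by d6 = -7/24 → (-43/8, 65/24)

d4 = 11/2
d5 = 19/8
d6 = -7/24
d7 = 4
d8 = 7/8
d9 = 43/8
endpoint = (-43/8, 65/24)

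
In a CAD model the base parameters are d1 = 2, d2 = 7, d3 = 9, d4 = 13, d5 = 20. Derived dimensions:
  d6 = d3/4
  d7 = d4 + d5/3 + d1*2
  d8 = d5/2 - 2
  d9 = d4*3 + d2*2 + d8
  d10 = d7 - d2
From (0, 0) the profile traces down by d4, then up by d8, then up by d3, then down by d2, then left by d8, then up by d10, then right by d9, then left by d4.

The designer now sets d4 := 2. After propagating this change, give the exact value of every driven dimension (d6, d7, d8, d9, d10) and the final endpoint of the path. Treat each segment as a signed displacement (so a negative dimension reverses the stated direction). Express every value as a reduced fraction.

d6 = 9/4
d7 = 38/3
d8 = 8
d9 = 28
d10 = 17/3
endpoint = (18, 41/3)

Apply edit: d4 := 2
  d6 = d3/4 = 9/4
  d7 = d4 + d5/3 + d1*2 = 38/3
  d8 = d5/2 - 2 = 8
  d9 = d4*3 + d2*2 + d8 = 28
  d10 = d7 - d2 = 17/3
Walk from origin (0, 0):
  seg 1: down by d4 = 2 → (0, -2)
  seg 2: up by d8 = 8 → (0, 6)
  seg 3: up by d3 = 9 → (0, 15)
  seg 4: down by d2 = 7 → (0, 8)
  seg 5: left by d8 = 8 → (-8, 8)
  seg 6: up by d10 = 17/3 → (-8, 41/3)
  seg 7: right by d9 = 28 → (20, 41/3)
  seg 8: left by d4 = 2 → (18, 41/3)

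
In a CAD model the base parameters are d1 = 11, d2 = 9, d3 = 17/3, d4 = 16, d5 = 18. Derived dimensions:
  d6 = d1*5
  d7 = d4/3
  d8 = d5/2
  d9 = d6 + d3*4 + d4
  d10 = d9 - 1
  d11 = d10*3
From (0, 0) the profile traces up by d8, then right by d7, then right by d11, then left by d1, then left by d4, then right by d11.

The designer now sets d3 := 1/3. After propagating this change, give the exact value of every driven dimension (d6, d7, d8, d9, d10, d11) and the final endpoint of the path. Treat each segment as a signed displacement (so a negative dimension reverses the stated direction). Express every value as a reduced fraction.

d6 = 55
d7 = 16/3
d8 = 9
d9 = 217/3
d10 = 214/3
d11 = 214
endpoint = (1219/3, 9)

Apply edit: d3 := 1/3
  d6 = d1*5 = 55
  d7 = d4/3 = 16/3
  d8 = d5/2 = 9
  d9 = d6 + d3*4 + d4 = 217/3
  d10 = d9 - 1 = 214/3
  d11 = d10*3 = 214
Walk from origin (0, 0):
  seg 1: up by d8 = 9 → (0, 9)
  seg 2: right by d7 = 16/3 → (16/3, 9)
  seg 3: right by d11 = 214 → (658/3, 9)
  seg 4: left by d1 = 11 → (625/3, 9)
  seg 5: left by d4 = 16 → (577/3, 9)
  seg 6: right by d11 = 214 → (1219/3, 9)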